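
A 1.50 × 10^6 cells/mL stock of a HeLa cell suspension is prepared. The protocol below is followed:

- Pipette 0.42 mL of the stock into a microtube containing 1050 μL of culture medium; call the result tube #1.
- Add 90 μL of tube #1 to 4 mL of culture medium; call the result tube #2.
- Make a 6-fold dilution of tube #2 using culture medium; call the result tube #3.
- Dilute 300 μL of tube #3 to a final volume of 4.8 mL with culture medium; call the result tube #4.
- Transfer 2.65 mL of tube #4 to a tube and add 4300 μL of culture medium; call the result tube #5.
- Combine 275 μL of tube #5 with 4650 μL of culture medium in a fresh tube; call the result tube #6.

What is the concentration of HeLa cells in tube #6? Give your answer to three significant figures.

2.09 cells/mL

Step 1: 0.42 mL + 1050 μL = 1.47 mL total → factor 1.47/0.42 = 3.5
Step 2: 90 μL + 4 mL = 4090 μL total → factor 4090/90 = 45.444
Step 3: 6-fold → factor 6
Step 4: 300 μL brought to 4.8 mL → factor 4800/300 = 16
Step 5: 2.65 mL + 4300 μL = 6.95 mL total → factor 6.95/2.65 = 2.6226
Step 6: 275 μL + 4650 μL = 4925 μL total → factor 4925/275 = 17.909
Overall dilution factor = 3.5 × 45.444 × 6 × 16 × 2.6226 × 17.909 = 7.1719 × 10^5
Final = 1.50 × 10^6 cells/mL / 7.1719 × 10^5 = 2.09 cells/mL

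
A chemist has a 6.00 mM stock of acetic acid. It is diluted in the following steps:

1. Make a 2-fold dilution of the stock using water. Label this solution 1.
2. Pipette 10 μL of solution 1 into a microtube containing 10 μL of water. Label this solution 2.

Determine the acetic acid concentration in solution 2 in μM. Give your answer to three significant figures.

Step 1: 2-fold → factor 2
Step 2: 10 μL + 10 μL = 20 μL total → factor 20/10 = 2
Overall dilution factor = 2 × 2 = 4
Final = 6.00 mM / 4 = 1.500 mM = 1.50 × 10^3 μM

1.50 × 10^3 μM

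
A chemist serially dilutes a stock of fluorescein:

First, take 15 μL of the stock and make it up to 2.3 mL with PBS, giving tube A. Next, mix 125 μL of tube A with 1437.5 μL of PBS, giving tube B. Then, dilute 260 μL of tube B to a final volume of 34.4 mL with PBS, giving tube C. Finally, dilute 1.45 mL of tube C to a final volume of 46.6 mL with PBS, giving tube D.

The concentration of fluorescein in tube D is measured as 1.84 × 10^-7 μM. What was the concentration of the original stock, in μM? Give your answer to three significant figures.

1.50 μM

Step 1: 15 μL brought to 2.3 mL → factor 2300/15 = 153.33
Step 2: 125 μL + 1437.5 μL = 1562.5 μL total → factor 1562.5/125 = 12.5
Step 3: 260 μL brought to 34.4 mL → factor 34400/260 = 132.31
Step 4: 1.45 mL brought to 46.6 mL → factor 46.6/1.45 = 32.138
Overall dilution factor = 153.33 × 12.5 × 132.31 × 32.138 = 8.1498 × 10^6
Stock = 1.84 × 10^-7 μM × 8.1498 × 10^6 = 1.50 μM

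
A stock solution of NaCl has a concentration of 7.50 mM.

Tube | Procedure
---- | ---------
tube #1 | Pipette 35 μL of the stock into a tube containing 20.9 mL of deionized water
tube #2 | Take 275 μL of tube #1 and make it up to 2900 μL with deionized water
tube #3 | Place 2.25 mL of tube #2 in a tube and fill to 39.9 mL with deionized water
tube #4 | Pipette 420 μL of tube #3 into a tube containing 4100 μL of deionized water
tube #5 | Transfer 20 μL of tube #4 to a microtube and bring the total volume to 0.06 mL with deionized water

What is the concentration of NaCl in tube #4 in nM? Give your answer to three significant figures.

6.23 nM

Step 1: 35 μL + 20.9 mL = 20935 μL total → factor 20935/35 = 598.14
Step 2: 275 μL brought to 2900 μL → factor 2900/275 = 10.545
Step 3: 2.25 mL brought to 39.9 mL → factor 39.9/2.25 = 17.733
Step 4: 420 μL + 4100 μL = 4520 μL total → factor 4520/420 = 10.762
Dilution factor through tube #4 = 598.14 × 10.545 × 17.733 × 10.762 = 1.2038 × 10^6
[tube #4] = 7.50 mM / 1.2038 × 10^6 = 6.230 × 10^-6 mM = 6.23 nM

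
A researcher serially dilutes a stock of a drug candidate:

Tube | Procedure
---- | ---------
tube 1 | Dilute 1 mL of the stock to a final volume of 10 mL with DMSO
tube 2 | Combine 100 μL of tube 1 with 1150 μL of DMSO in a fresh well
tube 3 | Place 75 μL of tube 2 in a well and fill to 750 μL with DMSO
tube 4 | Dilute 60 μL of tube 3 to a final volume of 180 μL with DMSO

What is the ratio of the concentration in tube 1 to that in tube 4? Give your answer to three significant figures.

375

Step 1: 1 mL brought to 10 mL → factor 10/1 = 10
Step 2: 100 μL + 1150 μL = 1250 μL total → factor 1250/100 = 12.5
Step 3: 75 μL brought to 750 μL → factor 750/75 = 10
Step 4: 60 μL brought to 180 μL → factor 180/60 = 3
Dilution factor to tube 1 = 10; to tube 4 = 3750
[tube 1]/[tube 4] = (factor to tube 4)/(factor to tube 1) = 3750/10 = 375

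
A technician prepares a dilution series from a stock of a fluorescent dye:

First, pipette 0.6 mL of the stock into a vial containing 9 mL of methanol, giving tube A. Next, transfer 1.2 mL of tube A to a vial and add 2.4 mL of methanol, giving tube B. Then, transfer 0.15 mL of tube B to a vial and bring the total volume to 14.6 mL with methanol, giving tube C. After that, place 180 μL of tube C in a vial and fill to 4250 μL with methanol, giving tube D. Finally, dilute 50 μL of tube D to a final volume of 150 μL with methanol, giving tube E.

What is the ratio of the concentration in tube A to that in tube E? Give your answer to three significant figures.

Step 1: 0.6 mL + 9 mL = 9.6 mL total → factor 9.6/0.6 = 16
Step 2: 1.2 mL + 2.4 mL = 3.6 mL total → factor 3.6/1.2 = 3
Step 3: 0.15 mL brought to 14.6 mL → factor 14.6/0.15 = 97.333
Step 4: 180 μL brought to 4250 μL → factor 4250/180 = 23.611
Step 5: 50 μL brought to 150 μL → factor 150/50 = 3
Dilution factor to tube A = 16; to tube E = 3.3093 × 10^5
[tube A]/[tube E] = (factor to tube E)/(factor to tube A) = 3.3093 × 10^5/16 = 2.07 × 10^4

2.07 × 10^4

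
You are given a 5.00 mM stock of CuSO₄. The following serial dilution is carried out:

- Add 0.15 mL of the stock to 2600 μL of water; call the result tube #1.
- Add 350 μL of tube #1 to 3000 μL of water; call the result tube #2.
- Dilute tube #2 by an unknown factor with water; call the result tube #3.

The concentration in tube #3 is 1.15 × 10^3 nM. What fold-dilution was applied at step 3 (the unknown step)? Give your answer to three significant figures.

Step 1: 0.15 mL + 2600 μL = 2.75 mL total → factor 2.75/0.15 = 18.333
Step 2: 350 μL + 3000 μL = 3350 μL total → factor 3350/350 = 9.5714
Step 3: unknown factor x
Product of known-step factors = 175.48
Overall factor = 5.00 mM / (1.15 × 10^3 nM) = 4347.8
x = 4347.8 / 175.48 = 24.8

24.8-fold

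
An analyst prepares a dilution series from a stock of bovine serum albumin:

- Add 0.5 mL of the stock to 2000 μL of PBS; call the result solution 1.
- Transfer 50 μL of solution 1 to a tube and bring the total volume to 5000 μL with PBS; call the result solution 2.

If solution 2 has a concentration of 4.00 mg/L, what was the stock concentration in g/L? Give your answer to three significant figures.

Step 1: 0.5 mL + 2000 μL = 2.5 mL total → factor 2.5/0.5 = 5
Step 2: 50 μL brought to 5000 μL → factor 5000/50 = 100
Overall dilution factor = 5 × 100 = 500
Stock = 4.00 mg/L × 500 = 2000 mg/L = 2.00 g/L

2.00 g/L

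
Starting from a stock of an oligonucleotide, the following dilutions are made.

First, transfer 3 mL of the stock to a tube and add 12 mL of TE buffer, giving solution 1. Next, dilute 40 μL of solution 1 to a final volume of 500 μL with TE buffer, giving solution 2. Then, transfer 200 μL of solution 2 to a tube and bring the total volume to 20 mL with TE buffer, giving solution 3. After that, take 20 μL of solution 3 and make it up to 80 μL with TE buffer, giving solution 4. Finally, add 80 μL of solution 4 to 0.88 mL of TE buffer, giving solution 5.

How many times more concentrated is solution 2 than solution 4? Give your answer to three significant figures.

400

Step 1: 3 mL + 12 mL = 15 mL total → factor 15/3 = 5
Step 2: 40 μL brought to 500 μL → factor 500/40 = 12.5
Step 3: 200 μL brought to 20 mL → factor 20000/200 = 100
Step 4: 20 μL brought to 80 μL → factor 80/20 = 4
Dilution factor to solution 2 = 62.5; to solution 4 = 25000
[solution 2]/[solution 4] = (factor to solution 4)/(factor to solution 2) = 25000/62.5 = 400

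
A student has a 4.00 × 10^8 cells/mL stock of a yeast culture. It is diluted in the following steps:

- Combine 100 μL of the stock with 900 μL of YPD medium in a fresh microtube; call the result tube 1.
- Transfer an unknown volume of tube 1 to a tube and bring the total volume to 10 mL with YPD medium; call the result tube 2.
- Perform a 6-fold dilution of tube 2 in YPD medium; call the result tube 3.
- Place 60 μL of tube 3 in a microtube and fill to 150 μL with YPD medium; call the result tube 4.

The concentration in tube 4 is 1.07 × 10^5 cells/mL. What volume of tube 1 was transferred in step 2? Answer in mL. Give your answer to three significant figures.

Step 1: 100 μL + 900 μL = 1000 μL total → factor 1000/100 = 10
Step 2: v brought to 10 mL → factor = 10 mL/v
Step 3: 6-fold → factor 6
Step 4: 60 μL brought to 150 μL → factor 150/60 = 2.5
Product of known-step factors = 150
Overall factor = 4.00 × 10^8 cells/mL / (1.07 × 10^5 cells/mL) = 3738.3
Step-2 factor = 3738.3 / 150 = 24.922
v = 10 mL / 24.922 = 0.401 mL

0.401 mL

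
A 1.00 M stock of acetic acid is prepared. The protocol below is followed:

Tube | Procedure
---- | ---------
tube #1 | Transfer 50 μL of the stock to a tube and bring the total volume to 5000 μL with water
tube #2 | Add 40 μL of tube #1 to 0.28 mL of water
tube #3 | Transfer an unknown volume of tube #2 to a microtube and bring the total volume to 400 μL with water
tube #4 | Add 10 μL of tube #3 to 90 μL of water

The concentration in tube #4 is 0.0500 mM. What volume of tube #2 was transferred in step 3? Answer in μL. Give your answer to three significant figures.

Step 1: 50 μL brought to 5000 μL → factor 5000/50 = 100
Step 2: 40 μL + 0.28 mL = 320 μL total → factor 320/40 = 8
Step 3: v brought to 400 μL → factor = 400 μL/v
Step 4: 10 μL + 90 μL = 100 μL total → factor 100/10 = 10
Product of known-step factors = 8000
Overall factor = 1.00 M / (0.0500 mM) = 20000
Step-3 factor = 20000 / 8000 = 2.5
v = 400 μL / 2.5 = 160 μL

160 μL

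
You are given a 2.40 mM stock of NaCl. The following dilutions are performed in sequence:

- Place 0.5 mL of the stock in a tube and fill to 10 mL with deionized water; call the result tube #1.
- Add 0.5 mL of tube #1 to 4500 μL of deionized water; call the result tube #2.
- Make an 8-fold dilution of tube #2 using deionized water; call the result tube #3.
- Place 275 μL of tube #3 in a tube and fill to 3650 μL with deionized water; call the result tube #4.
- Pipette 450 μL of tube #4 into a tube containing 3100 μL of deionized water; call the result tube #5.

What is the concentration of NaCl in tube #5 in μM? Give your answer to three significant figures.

0.0143 μM

Step 1: 0.5 mL brought to 10 mL → factor 10/0.5 = 20
Step 2: 0.5 mL + 4500 μL = 5 mL total → factor 5/0.5 = 10
Step 3: 8-fold → factor 8
Step 4: 275 μL brought to 3650 μL → factor 3650/275 = 13.273
Step 5: 450 μL + 3100 μL = 3550 μL total → factor 3550/450 = 7.8889
Overall dilution factor = 20 × 10 × 8 × 13.273 × 7.8889 = 1.6753 × 10^5
Final = 2.40 mM / 1.6753 × 10^5 = 1.433 × 10^-5 mM = 0.0143 μM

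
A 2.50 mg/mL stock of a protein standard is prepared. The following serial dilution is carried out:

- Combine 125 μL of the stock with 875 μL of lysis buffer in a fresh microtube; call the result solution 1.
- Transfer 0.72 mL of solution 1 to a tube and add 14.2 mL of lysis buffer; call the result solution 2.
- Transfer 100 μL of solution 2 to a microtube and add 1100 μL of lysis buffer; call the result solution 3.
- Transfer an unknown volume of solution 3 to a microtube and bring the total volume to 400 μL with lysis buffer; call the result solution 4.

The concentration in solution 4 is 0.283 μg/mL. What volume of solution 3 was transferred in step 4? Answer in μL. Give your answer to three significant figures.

90.1 μL

Step 1: 125 μL + 875 μL = 1000 μL total → factor 1000/125 = 8
Step 2: 0.72 mL + 14.2 mL = 14.92 mL total → factor 14.92/0.72 = 20.722
Step 3: 100 μL + 1100 μL = 1200 μL total → factor 1200/100 = 12
Step 4: v brought to 400 μL → factor = 400 μL/v
Product of known-step factors = 1989.3
Overall factor = 2.50 mg/mL / (0.283 μg/mL) = 8833.9
Step-4 factor = 8833.9 / 1989.3 = 4.4406
v = 400 μL / 4.4406 = 90.1 μL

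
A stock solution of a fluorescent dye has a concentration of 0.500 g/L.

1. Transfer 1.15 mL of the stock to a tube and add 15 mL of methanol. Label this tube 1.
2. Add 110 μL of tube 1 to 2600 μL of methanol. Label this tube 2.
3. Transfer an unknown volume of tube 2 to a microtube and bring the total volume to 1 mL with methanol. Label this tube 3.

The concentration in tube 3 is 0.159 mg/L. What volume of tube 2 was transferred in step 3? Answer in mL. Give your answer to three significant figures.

0.110 mL

Step 1: 1.15 mL + 15 mL = 16.15 mL total → factor 16.15/1.15 = 14.043
Step 2: 110 μL + 2600 μL = 2710 μL total → factor 2710/110 = 24.636
Step 3: v brought to 1 mL → factor = 1 mL/v
Product of known-step factors = 345.98
Overall factor = 0.500 g/L / (0.159 mg/L) = 3144.7
Step-3 factor = 3144.7 / 345.98 = 9.0891
v = 1 mL / 9.0891 = 0.110 mL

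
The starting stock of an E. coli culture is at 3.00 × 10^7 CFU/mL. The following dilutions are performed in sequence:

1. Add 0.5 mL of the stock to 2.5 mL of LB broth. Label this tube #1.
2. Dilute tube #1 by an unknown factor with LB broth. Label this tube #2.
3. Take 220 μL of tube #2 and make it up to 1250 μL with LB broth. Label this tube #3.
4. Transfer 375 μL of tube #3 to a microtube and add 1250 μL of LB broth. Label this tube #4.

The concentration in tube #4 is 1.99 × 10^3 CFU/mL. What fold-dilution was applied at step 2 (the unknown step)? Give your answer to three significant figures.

102-fold

Step 1: 0.5 mL + 2.5 mL = 3 mL total → factor 3/0.5 = 6
Step 2: unknown factor x
Step 3: 220 μL brought to 1250 μL → factor 1250/220 = 5.6818
Step 4: 375 μL + 1250 μL = 1625 μL total → factor 1625/375 = 4.3333
Product of known-step factors = 147.73
Overall factor = 3.00 × 10^7 CFU/mL / (1.99 × 10^3 CFU/mL) = 15075
x = 15075 / 147.73 = 102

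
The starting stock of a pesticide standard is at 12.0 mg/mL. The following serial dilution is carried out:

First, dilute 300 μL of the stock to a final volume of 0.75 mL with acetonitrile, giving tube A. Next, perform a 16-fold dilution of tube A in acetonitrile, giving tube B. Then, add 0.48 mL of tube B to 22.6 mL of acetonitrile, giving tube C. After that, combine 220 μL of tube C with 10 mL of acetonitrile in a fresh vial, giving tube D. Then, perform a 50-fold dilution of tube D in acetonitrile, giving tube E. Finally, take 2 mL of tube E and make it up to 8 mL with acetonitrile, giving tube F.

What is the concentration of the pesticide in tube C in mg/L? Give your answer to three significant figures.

6.24 mg/L

Step 1: 300 μL brought to 0.75 mL → factor 750/300 = 2.5
Step 2: 16-fold → factor 16
Step 3: 0.48 mL + 22.6 mL = 23.08 mL total → factor 23.08/0.48 = 48.083
Dilution factor through tube C = 2.5 × 16 × 48.083 = 1923.3
[tube C] = 12.0 mg/mL / 1923.3 = 0.006239 mg/mL = 6.24 mg/L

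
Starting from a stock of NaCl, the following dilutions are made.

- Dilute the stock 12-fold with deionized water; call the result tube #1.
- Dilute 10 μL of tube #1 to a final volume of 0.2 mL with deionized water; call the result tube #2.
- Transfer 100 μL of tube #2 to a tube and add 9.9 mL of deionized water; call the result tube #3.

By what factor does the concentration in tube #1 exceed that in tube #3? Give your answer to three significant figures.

2.00 × 10^3

Step 1: 12-fold → factor 12
Step 2: 10 μL brought to 0.2 mL → factor 200/10 = 20
Step 3: 100 μL + 9.9 mL = 10000 μL total → factor 10000/100 = 100
Dilution factor to tube #1 = 12; to tube #3 = 24000
[tube #1]/[tube #3] = (factor to tube #3)/(factor to tube #1) = 24000/12 = 2.00 × 10^3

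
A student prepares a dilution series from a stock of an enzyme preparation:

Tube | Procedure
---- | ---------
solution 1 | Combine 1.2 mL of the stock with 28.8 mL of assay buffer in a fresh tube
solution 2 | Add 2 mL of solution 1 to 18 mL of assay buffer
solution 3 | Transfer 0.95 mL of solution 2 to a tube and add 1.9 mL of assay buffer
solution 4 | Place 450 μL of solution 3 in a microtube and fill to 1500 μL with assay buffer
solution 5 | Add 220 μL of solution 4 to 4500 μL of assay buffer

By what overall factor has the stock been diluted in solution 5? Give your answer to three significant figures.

Step 1: 1.2 mL + 28.8 mL = 30 mL total → factor 30/1.2 = 25
Step 2: 2 mL + 18 mL = 20 mL total → factor 20/2 = 10
Step 3: 0.95 mL + 1.9 mL = 2.85 mL total → factor 2.85/0.95 = 3
Step 4: 450 μL brought to 1500 μL → factor 1500/450 = 3.3333
Step 5: 220 μL + 4500 μL = 4720 μL total → factor 4720/220 = 21.455
Overall dilution factor = 25 × 10 × 3 × 3.3333 × 21.455 = 53636

5.36 × 10^4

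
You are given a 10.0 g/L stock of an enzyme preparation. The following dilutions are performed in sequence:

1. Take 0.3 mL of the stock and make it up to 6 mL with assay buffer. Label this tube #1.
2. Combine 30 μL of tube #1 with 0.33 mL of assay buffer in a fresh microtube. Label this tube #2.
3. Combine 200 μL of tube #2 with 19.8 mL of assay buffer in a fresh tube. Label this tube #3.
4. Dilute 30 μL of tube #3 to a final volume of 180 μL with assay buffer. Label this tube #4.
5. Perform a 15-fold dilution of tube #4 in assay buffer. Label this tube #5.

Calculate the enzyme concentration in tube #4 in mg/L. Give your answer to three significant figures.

0.0694 mg/L

Step 1: 0.3 mL brought to 6 mL → factor 6/0.3 = 20
Step 2: 30 μL + 0.33 mL = 360 μL total → factor 360/30 = 12
Step 3: 200 μL + 19.8 mL = 20000 μL total → factor 20000/200 = 100
Step 4: 30 μL brought to 180 μL → factor 180/30 = 6
Dilution factor through tube #4 = 20 × 12 × 100 × 6 = 1.44 × 10^5
[tube #4] = 10.0 g/L / 1.44 × 10^5 = 6.944 × 10^-5 g/L = 0.0694 mg/L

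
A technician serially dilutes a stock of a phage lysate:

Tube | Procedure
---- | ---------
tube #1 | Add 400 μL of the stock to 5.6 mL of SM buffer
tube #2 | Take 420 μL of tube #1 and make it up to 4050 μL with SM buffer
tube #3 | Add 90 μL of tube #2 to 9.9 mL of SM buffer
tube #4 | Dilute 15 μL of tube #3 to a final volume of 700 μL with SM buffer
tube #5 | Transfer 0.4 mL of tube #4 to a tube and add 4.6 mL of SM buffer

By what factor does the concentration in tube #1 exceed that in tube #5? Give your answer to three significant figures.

Step 1: 400 μL + 5.6 mL = 6000 μL total → factor 6000/400 = 15
Step 2: 420 μL brought to 4050 μL → factor 4050/420 = 9.6429
Step 3: 90 μL + 9.9 mL = 9990 μL total → factor 9990/90 = 111
Step 4: 15 μL brought to 700 μL → factor 700/15 = 46.667
Step 5: 0.4 mL + 4.6 mL = 5 mL total → factor 5/0.4 = 12.5
Dilution factor to tube #1 = 15; to tube #5 = 9.3656 × 10^6
[tube #1]/[tube #5] = (factor to tube #5)/(factor to tube #1) = 9.3656 × 10^6/15 = 6.24 × 10^5

6.24 × 10^5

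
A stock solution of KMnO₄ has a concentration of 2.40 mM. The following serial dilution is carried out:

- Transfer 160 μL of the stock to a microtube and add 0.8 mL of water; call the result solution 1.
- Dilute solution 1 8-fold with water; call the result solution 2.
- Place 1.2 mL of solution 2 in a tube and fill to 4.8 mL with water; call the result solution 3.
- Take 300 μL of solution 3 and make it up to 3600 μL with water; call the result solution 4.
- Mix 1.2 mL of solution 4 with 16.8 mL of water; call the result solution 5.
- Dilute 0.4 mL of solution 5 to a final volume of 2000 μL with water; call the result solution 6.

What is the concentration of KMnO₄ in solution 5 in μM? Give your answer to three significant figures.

Step 1: 160 μL + 0.8 mL = 960 μL total → factor 960/160 = 6
Step 2: 8-fold → factor 8
Step 3: 1.2 mL brought to 4.8 mL → factor 4.8/1.2 = 4
Step 4: 300 μL brought to 3600 μL → factor 3600/300 = 12
Step 5: 1.2 mL + 16.8 mL = 18 mL total → factor 18/1.2 = 15
Dilution factor through solution 5 = 6 × 8 × 4 × 12 × 15 = 34560
[solution 5] = 2.40 mM / 34560 = 6.944 × 10^-5 mM = 0.0694 μM

0.0694 μM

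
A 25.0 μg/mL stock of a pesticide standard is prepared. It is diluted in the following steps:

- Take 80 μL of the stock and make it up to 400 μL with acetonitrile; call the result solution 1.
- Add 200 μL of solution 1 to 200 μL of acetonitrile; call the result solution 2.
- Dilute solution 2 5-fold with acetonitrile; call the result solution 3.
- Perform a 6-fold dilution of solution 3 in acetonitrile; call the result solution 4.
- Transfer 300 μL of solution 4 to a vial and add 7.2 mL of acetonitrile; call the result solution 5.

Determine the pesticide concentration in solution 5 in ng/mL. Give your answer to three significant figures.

Step 1: 80 μL brought to 400 μL → factor 400/80 = 5
Step 2: 200 μL + 200 μL = 400 μL total → factor 400/200 = 2
Step 3: 5-fold → factor 5
Step 4: 6-fold → factor 6
Step 5: 300 μL + 7.2 mL = 7500 μL total → factor 7500/300 = 25
Overall dilution factor = 5 × 2 × 5 × 6 × 25 = 7500
Final = 25.0 μg/mL / 7500 = 0.003333 μg/mL = 3.33 ng/mL

3.33 ng/mL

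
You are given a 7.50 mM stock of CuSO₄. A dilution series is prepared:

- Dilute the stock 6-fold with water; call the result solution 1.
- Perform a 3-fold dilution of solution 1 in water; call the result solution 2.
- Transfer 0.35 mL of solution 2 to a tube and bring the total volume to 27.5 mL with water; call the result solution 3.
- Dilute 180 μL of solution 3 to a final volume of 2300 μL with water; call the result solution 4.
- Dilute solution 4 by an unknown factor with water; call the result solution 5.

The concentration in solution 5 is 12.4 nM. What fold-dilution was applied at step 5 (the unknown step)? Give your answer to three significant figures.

Step 1: 6-fold → factor 6
Step 2: 3-fold → factor 3
Step 3: 0.35 mL brought to 27.5 mL → factor 27.5/0.35 = 78.571
Step 4: 180 μL brought to 2300 μL → factor 2300/180 = 12.778
Step 5: unknown factor x
Product of known-step factors = 18071
Overall factor = 7.50 mM / (12.4 nM) = 6.0484 × 10^5
x = 6.0484 × 10^5 / 18071 = 33.5

33.5-fold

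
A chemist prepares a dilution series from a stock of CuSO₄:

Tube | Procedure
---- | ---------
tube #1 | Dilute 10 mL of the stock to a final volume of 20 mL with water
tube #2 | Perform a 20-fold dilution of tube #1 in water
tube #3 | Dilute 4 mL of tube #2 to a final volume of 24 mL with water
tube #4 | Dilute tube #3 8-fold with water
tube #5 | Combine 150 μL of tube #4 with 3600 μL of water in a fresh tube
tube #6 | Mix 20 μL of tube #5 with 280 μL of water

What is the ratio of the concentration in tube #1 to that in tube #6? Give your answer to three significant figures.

Step 1: 10 mL brought to 20 mL → factor 20/10 = 2
Step 2: 20-fold → factor 20
Step 3: 4 mL brought to 24 mL → factor 24/4 = 6
Step 4: 8-fold → factor 8
Step 5: 150 μL + 3600 μL = 3750 μL total → factor 3750/150 = 25
Step 6: 20 μL + 280 μL = 300 μL total → factor 300/20 = 15
Dilution factor to tube #1 = 2; to tube #6 = 7.2 × 10^5
[tube #1]/[tube #6] = (factor to tube #6)/(factor to tube #1) = 7.2 × 10^5/2 = 3.60 × 10^5

3.60 × 10^5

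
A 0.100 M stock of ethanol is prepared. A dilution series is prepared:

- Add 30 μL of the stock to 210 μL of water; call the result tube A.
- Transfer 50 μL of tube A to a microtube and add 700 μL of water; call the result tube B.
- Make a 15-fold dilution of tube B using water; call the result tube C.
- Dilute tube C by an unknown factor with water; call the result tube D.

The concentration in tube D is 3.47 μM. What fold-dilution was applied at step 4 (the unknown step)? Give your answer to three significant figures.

Step 1: 30 μL + 210 μL = 240 μL total → factor 240/30 = 8
Step 2: 50 μL + 700 μL = 750 μL total → factor 750/50 = 15
Step 3: 15-fold → factor 15
Step 4: unknown factor x
Product of known-step factors = 1800
Overall factor = 0.100 M / (3.47 μM) = 28818
x = 28818 / 1800 = 16.0

16.0-fold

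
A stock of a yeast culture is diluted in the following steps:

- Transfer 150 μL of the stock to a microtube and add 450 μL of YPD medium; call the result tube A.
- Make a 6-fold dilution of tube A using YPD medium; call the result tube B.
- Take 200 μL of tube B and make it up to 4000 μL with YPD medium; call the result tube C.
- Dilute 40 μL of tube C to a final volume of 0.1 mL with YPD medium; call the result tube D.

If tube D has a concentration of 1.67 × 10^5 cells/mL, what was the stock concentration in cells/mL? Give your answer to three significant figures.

Step 1: 150 μL + 450 μL = 600 μL total → factor 600/150 = 4
Step 2: 6-fold → factor 6
Step 3: 200 μL brought to 4000 μL → factor 4000/200 = 20
Step 4: 40 μL brought to 0.1 mL → factor 100/40 = 2.5
Overall dilution factor = 4 × 6 × 20 × 2.5 = 1200
Stock = 1.67 × 10^5 cells/mL × 1200 = 2.00 × 10^8 cells/mL

2.00 × 10^8 cells/mL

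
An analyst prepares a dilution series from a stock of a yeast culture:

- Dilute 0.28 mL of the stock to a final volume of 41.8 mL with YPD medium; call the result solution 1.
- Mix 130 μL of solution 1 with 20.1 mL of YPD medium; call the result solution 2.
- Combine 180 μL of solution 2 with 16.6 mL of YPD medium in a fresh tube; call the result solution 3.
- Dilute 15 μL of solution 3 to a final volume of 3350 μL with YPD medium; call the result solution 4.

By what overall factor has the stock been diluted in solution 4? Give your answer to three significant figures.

Step 1: 0.28 mL brought to 41.8 mL → factor 41.8/0.28 = 149.29
Step 2: 130 μL + 20.1 mL = 20230 μL total → factor 20230/130 = 155.62
Step 3: 180 μL + 16.6 mL = 16780 μL total → factor 16780/180 = 93.222
Step 4: 15 μL brought to 3350 μL → factor 3350/15 = 223.33
Overall dilution factor = 149.29 × 155.62 × 93.222 × 223.33 = 4.8366 × 10^8

4.84 × 10^8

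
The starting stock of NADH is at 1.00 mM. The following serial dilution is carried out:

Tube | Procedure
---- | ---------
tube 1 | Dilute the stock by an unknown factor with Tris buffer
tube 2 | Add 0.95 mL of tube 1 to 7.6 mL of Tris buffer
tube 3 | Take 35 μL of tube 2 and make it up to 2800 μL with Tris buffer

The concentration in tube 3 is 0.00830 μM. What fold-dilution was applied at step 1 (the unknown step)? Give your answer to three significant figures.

167-fold

Step 1: unknown factor x
Step 2: 0.95 mL + 7.6 mL = 8.55 mL total → factor 8.55/0.95 = 9
Step 3: 35 μL brought to 2800 μL → factor 2800/35 = 80
Product of known-step factors = 720
Overall factor = 1.00 mM / (0.00830 μM) = 1.2048 × 10^5
x = 1.2048 × 10^5 / 720 = 167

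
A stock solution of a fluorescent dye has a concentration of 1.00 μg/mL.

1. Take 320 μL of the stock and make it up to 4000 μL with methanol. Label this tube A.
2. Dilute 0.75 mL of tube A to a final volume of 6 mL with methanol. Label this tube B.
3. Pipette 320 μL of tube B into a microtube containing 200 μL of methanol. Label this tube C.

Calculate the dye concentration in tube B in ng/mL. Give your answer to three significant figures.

10.0 ng/mL

Step 1: 320 μL brought to 4000 μL → factor 4000/320 = 12.5
Step 2: 0.75 mL brought to 6 mL → factor 6/0.75 = 8
Dilution factor through tube B = 12.5 × 8 = 100
[tube B] = 1.00 μg/mL / 100 = 0.01000 μg/mL = 10.0 ng/mL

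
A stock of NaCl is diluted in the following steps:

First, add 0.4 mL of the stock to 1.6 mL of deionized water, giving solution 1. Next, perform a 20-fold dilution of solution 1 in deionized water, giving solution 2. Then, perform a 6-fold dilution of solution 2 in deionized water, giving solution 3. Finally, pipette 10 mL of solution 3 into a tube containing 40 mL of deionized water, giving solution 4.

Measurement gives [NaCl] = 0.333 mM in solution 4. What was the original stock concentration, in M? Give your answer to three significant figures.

0.999 M

Step 1: 0.4 mL + 1.6 mL = 2 mL total → factor 2/0.4 = 5
Step 2: 20-fold → factor 20
Step 3: 6-fold → factor 6
Step 4: 10 mL + 40 mL = 50 mL total → factor 50/10 = 5
Overall dilution factor = 5 × 20 × 6 × 5 = 3000
Stock = 0.333 mM × 3000 = 999.0 mM = 0.999 M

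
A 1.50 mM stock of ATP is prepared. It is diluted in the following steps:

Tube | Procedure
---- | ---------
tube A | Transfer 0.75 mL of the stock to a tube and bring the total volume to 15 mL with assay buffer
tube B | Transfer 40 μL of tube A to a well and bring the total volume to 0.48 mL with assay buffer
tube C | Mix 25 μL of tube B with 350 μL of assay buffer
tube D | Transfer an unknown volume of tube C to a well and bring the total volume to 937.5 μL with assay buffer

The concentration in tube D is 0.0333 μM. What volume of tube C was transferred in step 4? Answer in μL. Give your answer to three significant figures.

74.9 μL

Step 1: 0.75 mL brought to 15 mL → factor 15/0.75 = 20
Step 2: 40 μL brought to 0.48 mL → factor 480/40 = 12
Step 3: 25 μL + 350 μL = 375 μL total → factor 375/25 = 15
Step 4: v brought to 937.5 μL → factor = 937.5 μL/v
Product of known-step factors = 3600
Overall factor = 1.50 mM / (0.0333 μM) = 45045
Step-4 factor = 45045 / 3600 = 12.513
v = 937.5 μL / 12.513 = 74.9 μL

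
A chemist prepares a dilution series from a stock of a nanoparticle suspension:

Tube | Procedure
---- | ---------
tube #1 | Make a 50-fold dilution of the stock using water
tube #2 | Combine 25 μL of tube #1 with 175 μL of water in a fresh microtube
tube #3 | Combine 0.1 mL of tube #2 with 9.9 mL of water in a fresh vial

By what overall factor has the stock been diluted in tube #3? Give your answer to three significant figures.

Step 1: 50-fold → factor 50
Step 2: 25 μL + 175 μL = 200 μL total → factor 200/25 = 8
Step 3: 0.1 mL + 9.9 mL = 10 mL total → factor 10/0.1 = 100
Overall dilution factor = 50 × 8 × 100 = 40000

4.00 × 10^4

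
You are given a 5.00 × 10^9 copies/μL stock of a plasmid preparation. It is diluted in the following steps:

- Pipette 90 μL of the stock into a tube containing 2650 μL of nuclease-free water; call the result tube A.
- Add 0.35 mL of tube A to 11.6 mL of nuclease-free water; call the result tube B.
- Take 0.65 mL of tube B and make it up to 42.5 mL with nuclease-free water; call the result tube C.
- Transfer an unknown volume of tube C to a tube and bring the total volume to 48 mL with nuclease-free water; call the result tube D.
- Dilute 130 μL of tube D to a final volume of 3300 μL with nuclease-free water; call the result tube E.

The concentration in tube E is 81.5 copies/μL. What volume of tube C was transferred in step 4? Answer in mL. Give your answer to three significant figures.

Step 1: 90 μL + 2650 μL = 2740 μL total → factor 2740/90 = 30.444
Step 2: 0.35 mL + 11.6 mL = 11.95 mL total → factor 11.95/0.35 = 34.143
Step 3: 0.65 mL brought to 42.5 mL → factor 42.5/0.65 = 65.385
Step 4: v brought to 48 mL → factor = 48 mL/v
Step 5: 130 μL brought to 3300 μL → factor 3300/130 = 25.385
Product of known-step factors = 1.7253 × 10^6
Overall factor = 5.00 × 10^9 copies/μL / (81.5 copies/μL) = 6.135 × 10^7
Step-4 factor = 6.135 × 10^7 / 1.7253 × 10^6 = 35.56
v = 48 mL / 35.56 = 1.35 mL

1.35 mL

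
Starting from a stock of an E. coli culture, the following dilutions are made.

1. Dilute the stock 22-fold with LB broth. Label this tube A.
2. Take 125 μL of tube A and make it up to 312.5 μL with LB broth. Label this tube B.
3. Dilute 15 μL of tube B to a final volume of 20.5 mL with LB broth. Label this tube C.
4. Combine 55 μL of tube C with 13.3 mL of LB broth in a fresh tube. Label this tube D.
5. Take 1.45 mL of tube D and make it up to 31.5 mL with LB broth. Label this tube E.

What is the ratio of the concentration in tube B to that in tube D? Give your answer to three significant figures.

Step 1: 22-fold → factor 22
Step 2: 125 μL brought to 312.5 μL → factor 312.5/125 = 2.5
Step 3: 15 μL brought to 20.5 mL → factor 20500/15 = 1366.7
Step 4: 55 μL + 13.3 mL = 13355 μL total → factor 13355/55 = 242.82
Dilution factor to tube B = 55; to tube D = 1.8252 × 10^7
[tube B]/[tube D] = (factor to tube D)/(factor to tube B) = 1.8252 × 10^7/55 = 3.32 × 10^5

3.32 × 10^5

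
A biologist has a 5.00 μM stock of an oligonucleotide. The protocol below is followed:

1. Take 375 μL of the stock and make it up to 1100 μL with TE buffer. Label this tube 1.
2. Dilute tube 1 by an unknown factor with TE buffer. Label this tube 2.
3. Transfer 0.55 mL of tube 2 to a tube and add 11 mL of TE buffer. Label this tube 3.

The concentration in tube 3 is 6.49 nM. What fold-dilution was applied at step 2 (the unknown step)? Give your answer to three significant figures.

12.5-fold

Step 1: 375 μL brought to 1100 μL → factor 1100/375 = 2.9333
Step 2: unknown factor x
Step 3: 0.55 mL + 11 mL = 11.55 mL total → factor 11.55/0.55 = 21
Product of known-step factors = 61.6
Overall factor = 5.00 μM / (6.49 nM) = 770.42
x = 770.42 / 61.6 = 12.5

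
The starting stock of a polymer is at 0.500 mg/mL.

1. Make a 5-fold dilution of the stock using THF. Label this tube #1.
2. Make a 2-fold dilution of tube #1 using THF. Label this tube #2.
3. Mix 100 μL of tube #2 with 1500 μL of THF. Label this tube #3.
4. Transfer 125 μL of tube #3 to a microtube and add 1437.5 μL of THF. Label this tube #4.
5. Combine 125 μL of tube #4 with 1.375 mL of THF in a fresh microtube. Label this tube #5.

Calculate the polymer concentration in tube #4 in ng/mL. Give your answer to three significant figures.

Step 1: 5-fold → factor 5
Step 2: 2-fold → factor 2
Step 3: 100 μL + 1500 μL = 1600 μL total → factor 1600/100 = 16
Step 4: 125 μL + 1437.5 μL = 1562.5 μL total → factor 1562.5/125 = 12.5
Dilution factor through tube #4 = 5 × 2 × 16 × 12.5 = 2000
[tube #4] = 0.500 mg/mL / 2000 = 0.0002500 mg/mL = 250 ng/mL

250 ng/mL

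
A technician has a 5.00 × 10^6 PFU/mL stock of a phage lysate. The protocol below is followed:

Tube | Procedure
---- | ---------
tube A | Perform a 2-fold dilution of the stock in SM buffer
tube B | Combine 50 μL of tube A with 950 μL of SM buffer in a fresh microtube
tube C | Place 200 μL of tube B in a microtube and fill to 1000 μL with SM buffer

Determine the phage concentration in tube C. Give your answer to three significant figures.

Step 1: 2-fold → factor 2
Step 2: 50 μL + 950 μL = 1000 μL total → factor 1000/50 = 20
Step 3: 200 μL brought to 1000 μL → factor 1000/200 = 5
Overall dilution factor = 2 × 20 × 5 = 200
Final = 5.00 × 10^6 PFU/mL / 200 = 2.50 × 10^4 PFU/mL

2.50 × 10^4 PFU/mL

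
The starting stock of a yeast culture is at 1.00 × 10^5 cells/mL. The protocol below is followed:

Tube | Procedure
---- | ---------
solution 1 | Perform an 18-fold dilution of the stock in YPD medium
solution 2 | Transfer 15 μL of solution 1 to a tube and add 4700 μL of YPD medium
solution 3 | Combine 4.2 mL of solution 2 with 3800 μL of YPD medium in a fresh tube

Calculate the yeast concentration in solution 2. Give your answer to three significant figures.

17.7 cells/mL

Step 1: 18-fold → factor 18
Step 2: 15 μL + 4700 μL = 4715 μL total → factor 4715/15 = 314.33
Dilution factor through solution 2 = 18 × 314.33 = 5658
[solution 2] = 1.00 × 10^5 cells/mL / 5658 = 17.7 cells/mL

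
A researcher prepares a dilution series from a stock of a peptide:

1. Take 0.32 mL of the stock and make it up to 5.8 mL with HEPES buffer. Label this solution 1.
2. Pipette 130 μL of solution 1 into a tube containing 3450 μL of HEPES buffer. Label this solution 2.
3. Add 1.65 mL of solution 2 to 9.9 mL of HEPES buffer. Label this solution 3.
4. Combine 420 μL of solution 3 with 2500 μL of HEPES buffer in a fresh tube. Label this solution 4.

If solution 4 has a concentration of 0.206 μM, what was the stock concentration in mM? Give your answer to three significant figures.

5.00 mM

Step 1: 0.32 mL brought to 5.8 mL → factor 5.8/0.32 = 18.125
Step 2: 130 μL + 3450 μL = 3580 μL total → factor 3580/130 = 27.538
Step 3: 1.65 mL + 9.9 mL = 11.55 mL total → factor 11.55/1.65 = 7
Step 4: 420 μL + 2500 μL = 2920 μL total → factor 2920/420 = 6.9524
Overall dilution factor = 18.125 × 27.538 × 7 × 6.9524 = 24291
Stock = 0.206 μM × 24291 = 5004 μM = 5.00 mM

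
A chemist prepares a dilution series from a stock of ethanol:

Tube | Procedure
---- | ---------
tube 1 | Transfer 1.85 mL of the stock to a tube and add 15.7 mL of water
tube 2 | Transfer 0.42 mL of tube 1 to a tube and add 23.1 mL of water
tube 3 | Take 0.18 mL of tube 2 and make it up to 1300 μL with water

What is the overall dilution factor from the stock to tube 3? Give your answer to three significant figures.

Step 1: 1.85 mL + 15.7 mL = 17.55 mL total → factor 17.55/1.85 = 9.4865
Step 2: 0.42 mL + 23.1 mL = 23.52 mL total → factor 23.52/0.42 = 56
Step 3: 0.18 mL brought to 1300 μL → factor 1.3/0.18 = 7.2222
Overall dilution factor = 9.4865 × 56 × 7.2222 = 3836.8

3.84 × 10^3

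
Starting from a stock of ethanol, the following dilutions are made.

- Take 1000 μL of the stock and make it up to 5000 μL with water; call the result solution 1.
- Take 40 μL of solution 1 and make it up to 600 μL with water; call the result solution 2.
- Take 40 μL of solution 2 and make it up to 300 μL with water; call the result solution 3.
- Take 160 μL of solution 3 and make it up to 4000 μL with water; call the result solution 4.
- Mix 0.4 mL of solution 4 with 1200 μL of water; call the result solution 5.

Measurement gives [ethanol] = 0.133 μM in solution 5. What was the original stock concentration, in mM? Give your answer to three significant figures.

Step 1: 1000 μL brought to 5000 μL → factor 5000/1000 = 5
Step 2: 40 μL brought to 600 μL → factor 600/40 = 15
Step 3: 40 μL brought to 300 μL → factor 300/40 = 7.5
Step 4: 160 μL brought to 4000 μL → factor 4000/160 = 25
Step 5: 0.4 mL + 1200 μL = 1.6 mL total → factor 1.6/0.4 = 4
Overall dilution factor = 5 × 15 × 7.5 × 25 × 4 = 56250
Stock = 0.133 μM × 56250 = 7481 μM = 7.48 mM

7.48 mM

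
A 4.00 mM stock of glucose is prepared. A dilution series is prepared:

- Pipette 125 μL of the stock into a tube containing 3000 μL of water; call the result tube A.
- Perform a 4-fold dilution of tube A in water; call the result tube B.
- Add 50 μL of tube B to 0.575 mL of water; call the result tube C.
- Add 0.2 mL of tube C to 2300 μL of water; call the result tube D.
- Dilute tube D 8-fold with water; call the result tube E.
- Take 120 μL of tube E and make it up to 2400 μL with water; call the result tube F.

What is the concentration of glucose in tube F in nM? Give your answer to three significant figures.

1.60 nM

Step 1: 125 μL + 3000 μL = 3125 μL total → factor 3125/125 = 25
Step 2: 4-fold → factor 4
Step 3: 50 μL + 0.575 mL = 625 μL total → factor 625/50 = 12.5
Step 4: 0.2 mL + 2300 μL = 2.5 mL total → factor 2.5/0.2 = 12.5
Step 5: 8-fold → factor 8
Step 6: 120 μL brought to 2400 μL → factor 2400/120 = 20
Overall dilution factor = 25 × 4 × 12.5 × 12.5 × 8 × 20 = 2.5 × 10^6
Final = 4.00 mM / 2.5 × 10^6 = 1.600 × 10^-6 mM = 1.60 nM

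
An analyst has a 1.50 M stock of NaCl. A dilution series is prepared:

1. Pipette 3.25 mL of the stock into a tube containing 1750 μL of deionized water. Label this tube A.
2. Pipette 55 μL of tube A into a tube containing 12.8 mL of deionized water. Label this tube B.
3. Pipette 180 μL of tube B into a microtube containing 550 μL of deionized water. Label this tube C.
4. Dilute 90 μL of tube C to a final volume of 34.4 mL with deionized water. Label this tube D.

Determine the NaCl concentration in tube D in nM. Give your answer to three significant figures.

2.69 × 10^3 nM

Step 1: 3.25 mL + 1750 μL = 5 mL total → factor 5/3.25 = 1.5385
Step 2: 55 μL + 12.8 mL = 12855 μL total → factor 12855/55 = 233.73
Step 3: 180 μL + 550 μL = 730 μL total → factor 730/180 = 4.0556
Step 4: 90 μL brought to 34.4 mL → factor 34400/90 = 382.22
Overall dilution factor = 1.5385 × 233.73 × 4.0556 × 382.22 = 5.5739 × 10^5
Final = 1.50 M / 5.5739 × 10^5 = 2.691 × 10^-6 M = 2.69 × 10^3 nM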